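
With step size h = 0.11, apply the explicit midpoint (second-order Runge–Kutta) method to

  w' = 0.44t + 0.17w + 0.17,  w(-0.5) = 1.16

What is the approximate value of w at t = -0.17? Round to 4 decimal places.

1.2343

Midpoint: k1 = f(t_n, w_n); k2 = f(t_n + h/2, w_n + (h/2)·k1); w_{n+1} = w_n + h·k2.
t=-0.500000, w=1.160000:
  k1 = f(-0.500000, 1.160000) = 0.147200
  k2 = f(-0.445000, 1.168096) = 0.172776
  w ← 1.160000 + 0.11·0.172776 = 1.179005
t=-0.390000, w=1.179005:
  k1 = f(-0.390000, 1.179005) = 0.198831
  k2 = f(-0.335000, 1.189941) = 0.224890
  w ← 1.179005 + 0.11·0.224890 = 1.203743
t=-0.280000, w=1.203743:
  k1 = f(-0.280000, 1.203743) = 0.251436
  k2 = f(-0.225000, 1.217572) = 0.277987
  w ← 1.203743 + 0.11·0.277987 = 1.234322
w(-0.17) ≈ 1.2343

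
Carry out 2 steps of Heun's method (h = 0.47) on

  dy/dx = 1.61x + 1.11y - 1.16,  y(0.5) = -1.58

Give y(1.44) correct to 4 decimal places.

-3.9803

Heun: k1 = f(x_n, y_n); k2 = f(x_n + h, y_n + h·k1); y_{n+1} = y_n + (h/2)·(k1 + k2).
x=0.500000, y=-1.580000:
  k1 = f(0.500000, -1.580000) = -2.108800
  k2 = f(0.970000, -2.571136) = -2.452261
  y ← -1.580000 + (0.47/2)·(-2.108800 + (-2.452261)) = -2.651849
x=0.970000, y=-2.651849:
  k1 = f(0.970000, -2.651849) = -2.541853
  k2 = f(1.440000, -3.846520) = -3.111237
  y ← -2.651849 + (0.47/2)·(-2.541853 + (-3.111237)) = -3.980325
y(1.44) ≈ -3.9803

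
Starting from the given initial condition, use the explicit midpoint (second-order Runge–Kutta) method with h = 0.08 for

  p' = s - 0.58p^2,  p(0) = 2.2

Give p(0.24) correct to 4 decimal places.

Midpoint: k1 = f(s_n, p_n); k2 = f(s_n + h/2, p_n + (h/2)·k1); p_{n+1} = p_n + h·k2.
s=0.000000, p=2.200000:
  k1 = f(0.000000, 2.200000) = -2.807200
  k2 = f(0.040000, 2.087712) = -2.487954
  p ← 2.200000 + 0.08·(-2.487954) = 2.000964
s=0.080000, p=2.000964:
  k1 = f(0.080000, 2.000964) = -2.242236
  k2 = f(0.120000, 1.911274) = -1.998722
  p ← 2.000964 + 0.08·(-1.998722) = 1.841066
s=0.160000, p=1.841066:
  k1 = f(0.160000, 1.841066) = -1.805924
  k2 = f(0.200000, 1.768829) = -1.614678
  p ← 1.841066 + 0.08·(-1.614678) = 1.711892
p(0.24) ≈ 1.7119

1.7119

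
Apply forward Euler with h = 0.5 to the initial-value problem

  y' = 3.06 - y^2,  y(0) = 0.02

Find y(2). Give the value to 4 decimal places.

Euler: y_{n+1} = y_n + h·f(s_n, y_n).
s=0.000000, y=0.020000: f=3.059600 → y ← 0.020000 + 0.5·3.059600 = 1.549800
s=0.500000, y=1.549800: f=0.658120 → y ← 1.549800 + 0.5·0.658120 = 1.878860
s=1.000000, y=1.878860: f=-0.470115 → y ← 1.878860 + 0.5·(-0.470115) = 1.643803
s=1.500000, y=1.643803: f=0.357913 → y ← 1.643803 + 0.5·0.357913 = 1.822759
y(2) ≈ 1.8228

1.8228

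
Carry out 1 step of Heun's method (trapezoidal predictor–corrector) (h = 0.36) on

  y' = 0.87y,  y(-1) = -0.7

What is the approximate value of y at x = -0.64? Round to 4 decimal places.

Heun: k1 = f(x_n, y_n); k2 = f(x_n + h, y_n + h·k1); y_{n+1} = y_n + (h/2)·(k1 + k2).
x=-1.000000, y=-0.700000:
  k1 = f(-1.000000, -0.700000) = -0.609000
  k2 = f(-0.640000, -0.919240) = -0.799739
  y ← -0.700000 + (0.36/2)·(-0.609000 + (-0.799739)) = -0.953573
y(-0.64) ≈ -0.9536

-0.9536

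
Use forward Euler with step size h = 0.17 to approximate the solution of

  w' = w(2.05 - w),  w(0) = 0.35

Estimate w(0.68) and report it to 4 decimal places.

0.8803

Euler: w_{n+1} = w_n + h·f(x_n, w_n).
x=0.000000, w=0.350000: f=0.595000 → w ← 0.350000 + 0.17·0.595000 = 0.451150
x=0.170000, w=0.451150: f=0.721321 → w ← 0.451150 + 0.17·0.721321 = 0.573775
x=0.340000, w=0.573775: f=0.847021 → w ← 0.573775 + 0.17·0.847021 = 0.717768
x=0.510000, w=0.717768: f=0.956234 → w ← 0.717768 + 0.17·0.956234 = 0.880328
w(0.68) ≈ 0.8803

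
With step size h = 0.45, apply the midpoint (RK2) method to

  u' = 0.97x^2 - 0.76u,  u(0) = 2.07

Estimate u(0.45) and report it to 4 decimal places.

1.5052

Midpoint: k1 = f(x_n, u_n); k2 = f(x_n + h/2, u_n + (h/2)·k1); u_{n+1} = u_n + h·k2.
x=0.000000, u=2.070000:
  k1 = f(0.000000, 2.070000) = -1.573200
  k2 = f(0.225000, 1.716030) = -1.255077
  u ← 2.070000 + 0.45·(-1.255077) = 1.505216
u(0.45) ≈ 1.5052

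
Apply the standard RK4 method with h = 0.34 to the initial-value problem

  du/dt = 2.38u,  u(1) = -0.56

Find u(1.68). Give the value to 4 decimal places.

RK4: k1 = f(t_n, u_n); k2 = f(t_n + h/2, u_n + (h/2)·k1); k3 = f(t_n + h/2, u_n + (h/2)·k2); k4 = f(t_n + h, u_n + h·k3); u_{n+1} = u_n + (h/6)·(k1 + 2k2 + 2k3 + k4).
t=1.000000, u=-0.560000:
  k1 = f(1.000000, -0.560000) = -1.332800
  k2 = f(1.170000, -0.786576) = -1.872051
  k3 = f(1.170000, -0.878249) = -2.090232
  k4 = f(1.340000, -1.270679) = -3.024216
  u ← -0.560000 + (0.34/6)·(k1 + 2k2 + 2k3 + k4) = -1.255956
t=1.340000, u=-1.255956:
  k1 = f(1.340000, -1.255956) = -2.989176
  k2 = f(1.510000, -1.764116) = -4.198596
  k3 = f(1.510000, -1.969718) = -4.687928
  k4 = f(1.680000, -2.849852) = -6.782647
  u ← -1.255956 + (0.34/6)·(k1 + 2k2 + 2k3 + k4) = -2.816832
u(1.68) ≈ -2.8168

-2.8168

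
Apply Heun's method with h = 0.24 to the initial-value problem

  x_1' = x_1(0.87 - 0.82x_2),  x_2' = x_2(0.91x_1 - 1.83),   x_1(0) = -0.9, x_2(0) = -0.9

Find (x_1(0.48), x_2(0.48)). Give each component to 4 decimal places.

Heun on (x_1,x_2): k1 = f(t_n, state_n); k2 = f(t_n + h, state_n + h·k1); state_{n+1} = state_n + (h/2)·(k1 + k2).
0.000000: (-0.900000, -0.900000)
  k1 = (-1.447200, 2.384100)
  predictor → (-1.247328, -0.327816)
  k2 = (-1.420469, 0.971997)
  → (-1.244120, -0.497268)
0.240000: (-1.244120, -0.497268)
  k1 = (-1.589687, 1.472983)
  predictor → (-1.625645, -0.143752)
  k2 = (-1.605937, 0.475725)
  → (-1.627595, -0.263423)
(x_1(0.48), x_2(0.48)) ≈ (-1.6276, -0.2634)

-1.6276, -0.2634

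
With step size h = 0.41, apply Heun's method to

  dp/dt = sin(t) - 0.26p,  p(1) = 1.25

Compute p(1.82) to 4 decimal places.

1.7104

Heun: k1 = f(t_n, p_n); k2 = f(t_n + h, p_n + h·k1); p_{n+1} = p_n + (h/2)·(k1 + k2).
t=1.000000, p=1.250000:
  k1 = f(1.000000, 1.250000) = 0.516471
  k2 = f(1.410000, 1.461753) = 0.607044
  p ← 1.250000 + (0.41/2)·(0.516471 + 0.607044) = 1.480321
t=1.410000, p=1.480321:
  k1 = f(1.410000, 1.480321) = 0.602217
  k2 = f(1.820000, 1.727229) = 0.520029
  p ← 1.480321 + (0.41/2)·(0.602217 + 0.520029) = 1.710381
p(1.82) ≈ 1.7104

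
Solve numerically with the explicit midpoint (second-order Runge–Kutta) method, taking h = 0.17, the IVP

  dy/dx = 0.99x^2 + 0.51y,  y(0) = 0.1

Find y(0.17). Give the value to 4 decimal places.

Midpoint: k1 = f(x_n, y_n); k2 = f(x_n + h/2, y_n + (h/2)·k1); y_{n+1} = y_n + h·k2.
x=0.000000, y=0.100000:
  k1 = f(0.000000, 0.100000) = 0.051000
  k2 = f(0.085000, 0.104335) = 0.060364
  y ← 0.100000 + 0.17·0.060364 = 0.110262
y(0.17) ≈ 0.1103

0.1103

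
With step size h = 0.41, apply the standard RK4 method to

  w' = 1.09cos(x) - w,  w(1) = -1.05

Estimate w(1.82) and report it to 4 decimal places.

-0.4007

RK4: k1 = f(x_n, w_n); k2 = f(x_n + h/2, w_n + (h/2)·k1); k3 = f(x_n + h/2, w_n + (h/2)·k2); k4 = f(x_n + h, w_n + h·k3); w_{n+1} = w_n + (h/6)·(k1 + 2k2 + 2k3 + k4).
x=1.000000, w=-1.050000:
  k1 = f(1.000000, -1.050000) = 1.638930
  k2 = f(1.205000, -0.714019) = 1.103905
  k3 = f(1.205000, -0.823700) = 1.213585
  k4 = f(1.410000, -0.552430) = 0.726944
  w ← -1.050000 + (0.41/6)·(k1 + 2k2 + 2k3 + k4) = -0.571608
x=1.410000, w=-0.571608:
  k1 = f(1.410000, -0.571608) = 0.746122
  k2 = f(1.615000, -0.418653) = 0.370487
  k3 = f(1.615000, -0.495659) = 0.447492
  k4 = f(1.820000, -0.388137) = 0.119307
  w ← -0.571608 + (0.41/6)·(k1 + 2k2 + 2k3 + k4) = -0.400680
w(1.82) ≈ -0.4007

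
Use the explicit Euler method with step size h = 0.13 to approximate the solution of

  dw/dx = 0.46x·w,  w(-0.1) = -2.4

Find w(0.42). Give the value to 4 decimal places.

Euler: w_{n+1} = w_n + h·f(x_n, w_n).
x=-0.100000, w=-2.400000: f=0.110400 → w ← -2.400000 + 0.13·0.110400 = -2.385648
x=0.030000, w=-2.385648: f=-0.032922 → w ← -2.385648 + 0.13·(-0.032922) = -2.389928
x=0.160000, w=-2.389928: f=-0.175899 → w ← -2.389928 + 0.13·(-0.175899) = -2.412795
x=0.290000, w=-2.412795: f=-0.321867 → w ← -2.412795 + 0.13·(-0.321867) = -2.454637
w(0.42) ≈ -2.4546

-2.4546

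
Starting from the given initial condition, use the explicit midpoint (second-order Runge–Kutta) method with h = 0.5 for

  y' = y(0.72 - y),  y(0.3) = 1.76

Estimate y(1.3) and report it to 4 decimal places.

Midpoint: k1 = f(t_n, y_n); k2 = f(t_n + h/2, y_n + (h/2)·k1); y_{n+1} = y_n + h·k2.
t=0.300000, y=1.760000:
  k1 = f(0.300000, 1.760000) = -1.830400
  k2 = f(0.550000, 1.302400) = -0.758518
  y ← 1.760000 + 0.5·(-0.758518) = 1.380741
t=0.800000, y=1.380741:
  k1 = f(0.800000, 1.380741) = -0.912312
  k2 = f(1.050000, 1.152663) = -0.498715
  y ← 1.380741 + 0.5·(-0.498715) = 1.131384
y(1.3) ≈ 1.1314

1.1314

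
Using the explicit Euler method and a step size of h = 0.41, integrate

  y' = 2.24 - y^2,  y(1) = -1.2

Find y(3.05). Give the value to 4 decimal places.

1.5172

Euler: y_{n+1} = y_n + h·f(t_n, y_n).
t=1.000000, y=-1.200000: f=0.800000 → y ← -1.200000 + 0.41·0.800000 = -0.872000
t=1.410000, y=-0.872000: f=1.479616 → y ← -0.872000 + 0.41·1.479616 = -0.265357
t=1.820000, y=-0.265357: f=2.169585 → y ← -0.265357 + 0.41·2.169585 = 0.624173
t=2.230000, y=0.624173: f=1.850409 → y ← 0.624173 + 0.41·1.850409 = 1.382840
t=2.640000, y=1.382840: f=0.327753 → y ← 1.382840 + 0.41·0.327753 = 1.517219
y(3.05) ≈ 1.5172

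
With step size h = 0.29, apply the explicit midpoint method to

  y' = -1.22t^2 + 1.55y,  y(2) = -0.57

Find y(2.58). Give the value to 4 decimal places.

-6.9023

Midpoint: k1 = f(t_n, y_n); k2 = f(t_n + h/2, y_n + (h/2)·k1); y_{n+1} = y_n + h·k2.
t=2.000000, y=-0.570000:
  k1 = f(2.000000, -0.570000) = -5.763500
  k2 = f(2.145000, -1.405707) = -7.792097
  y ← -0.570000 + 0.29·(-7.792097) = -2.829708
t=2.290000, y=-2.829708:
  k1 = f(2.290000, -2.829708) = -10.783850
  k2 = f(2.435000, -4.393366) = -14.043372
  y ← -2.829708 + 0.29·(-14.043372) = -6.902286
y(2.58) ≈ -6.9023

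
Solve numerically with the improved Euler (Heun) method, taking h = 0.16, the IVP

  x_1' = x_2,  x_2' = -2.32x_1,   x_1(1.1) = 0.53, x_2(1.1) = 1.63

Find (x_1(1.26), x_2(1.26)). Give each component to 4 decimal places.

0.7751, 1.3849

Heun on (x_1,x_2): k1 = f(x_n, state_n); k2 = f(x_n + h, state_n + h·k1); state_{n+1} = state_n + (h/2)·(k1 + k2).
1.100000: (0.530000, 1.630000)
  k1 = (1.630000, -1.229600)
  predictor → (0.790800, 1.433264)
  k2 = (1.433264, -1.834656)
  → (0.775061, 1.384860)
(x_1(1.26), x_2(1.26)) ≈ (0.7751, 1.3849)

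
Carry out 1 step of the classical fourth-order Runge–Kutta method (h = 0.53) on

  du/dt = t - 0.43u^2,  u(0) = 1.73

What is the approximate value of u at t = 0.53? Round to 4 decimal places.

1.3562

RK4: k1 = f(t_n, u_n); k2 = f(t_n + h/2, u_n + (h/2)·k1); k3 = f(t_n + h/2, u_n + (h/2)·k2); k4 = f(t_n + h, u_n + h·k3); u_{n+1} = u_n + (h/6)·(k1 + 2k2 + 2k3 + k4).
t=0.000000, u=1.730000:
  k1 = f(0.000000, 1.730000) = -1.286947
  k2 = f(0.265000, 1.388959) = -0.564559
  k3 = f(0.265000, 1.580392) = -0.808984
  k4 = f(0.530000, 1.301238) = -0.198085
  u ← 1.730000 + (0.53/6)·(k1 + 2k2 + 2k3 + k4) = 1.356163
u(0.53) ≈ 1.3562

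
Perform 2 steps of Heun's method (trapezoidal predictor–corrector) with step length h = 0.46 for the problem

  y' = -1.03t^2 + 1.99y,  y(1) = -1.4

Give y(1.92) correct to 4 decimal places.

Heun: k1 = f(t_n, y_n); k2 = f(t_n + h, y_n + h·k1); y_{n+1} = y_n + (h/2)·(k1 + k2).
t=1.000000, y=-1.400000:
  k1 = f(1.000000, -1.400000) = -3.816000
  k2 = f(1.460000, -3.155360) = -8.474714
  y ← -1.400000 + (0.46/2)·(-3.816000 + (-8.474714)) = -4.226864
t=1.460000, y=-4.226864:
  k1 = f(1.460000, -4.226864) = -10.607008
  k2 = f(1.920000, -9.106088) = -21.918107
  y ← -4.226864 + (0.46/2)·(-10.607008 + (-21.918107)) = -11.707641
y(1.92) ≈ -11.7076

-11.7076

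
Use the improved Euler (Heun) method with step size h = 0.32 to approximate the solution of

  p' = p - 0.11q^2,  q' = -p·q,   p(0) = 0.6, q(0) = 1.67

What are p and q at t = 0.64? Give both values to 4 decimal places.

Heun on (p,q): k1 = f(t_n, state_n); k2 = f(t_n + h, state_n + h·k1); state_{n+1} = state_n + (h/2)·(k1 + k2).
0.000000: (0.600000, 1.670000)
  k1 = (0.293221, -1.002000)
  predictor → (0.693831, 1.349360)
  k2 = (0.493546, -0.936227)
  → (0.725883, 1.359884)
0.320000: (0.725883, 1.359884)
  k1 = (0.522462, -0.987116)
  predictor → (0.893070, 1.044007)
  k2 = (0.773176, -0.932371)
  → (0.933185, 1.052766)
(p(0.64), q(0.64)) ≈ (0.9332, 1.0528)

0.9332, 1.0528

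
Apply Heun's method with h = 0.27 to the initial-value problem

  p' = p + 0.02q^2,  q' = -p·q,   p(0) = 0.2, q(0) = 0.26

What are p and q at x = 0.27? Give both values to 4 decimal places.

0.2617, 0.2445

Heun on (p,q): k1 = f(x_n, state_n); k2 = f(x_n + h, state_n + h·k1); state_{n+1} = state_n + (h/2)·(k1 + k2).
0.000000: (0.200000, 0.260000)
  k1 = (0.201352, -0.052000)
  predictor → (0.254365, 0.245960)
  k2 = (0.255575, -0.062564)
  → (0.261685, 0.244534)
(p(0.27), q(0.27)) ≈ (0.2617, 0.2445)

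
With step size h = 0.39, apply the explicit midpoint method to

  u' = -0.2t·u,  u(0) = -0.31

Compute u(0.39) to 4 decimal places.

Midpoint: k1 = f(t_n, u_n); k2 = f(t_n + h/2, u_n + (h/2)·k1); u_{n+1} = u_n + h·k2.
t=0.000000, u=-0.310000:
  k1 = f(0.000000, -0.310000) = 0.000000
  k2 = f(0.195000, -0.310000) = 0.012090
  u ← -0.310000 + 0.39·0.012090 = -0.305285
u(0.39) ≈ -0.3053

-0.3053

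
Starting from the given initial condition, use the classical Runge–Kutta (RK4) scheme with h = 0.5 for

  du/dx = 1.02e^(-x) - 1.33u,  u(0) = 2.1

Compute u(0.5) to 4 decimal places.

1.3660

RK4: k1 = f(x_n, u_n); k2 = f(x_n + h/2, u_n + (h/2)·k1); k3 = f(x_n + h/2, u_n + (h/2)·k2); k4 = f(x_n + h, u_n + h·k3); u_{n+1} = u_n + (h/6)·(k1 + 2k2 + 2k3 + k4).
x=0.000000, u=2.100000:
  k1 = f(0.000000, 2.100000) = -1.773000
  k2 = f(0.250000, 1.656750) = -1.409101
  k3 = f(0.250000, 1.747725) = -1.530097
  k4 = f(0.500000, 1.334951) = -1.156824
  u ← 2.100000 + (0.5/6)·(k1 + 2k2 + 2k3 + k4) = 1.365982
u(0.5) ≈ 1.3660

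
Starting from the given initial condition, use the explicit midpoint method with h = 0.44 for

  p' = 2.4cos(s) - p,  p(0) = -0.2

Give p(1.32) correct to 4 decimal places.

1.0285

Midpoint: k1 = f(s_n, p_n); k2 = f(s_n + h/2, p_n + (h/2)·k1); p_{n+1} = p_n + h·k2.
s=0.000000, p=-0.200000:
  k1 = f(0.000000, -0.200000) = 2.600000
  k2 = f(0.220000, 0.372000) = 1.970154
  p ← -0.200000 + 0.44·1.970154 = 0.666868
s=0.440000, p=0.666868:
  k1 = f(0.440000, 0.666868) = 1.504536
  k2 = f(0.660000, 0.997866) = 0.898116
  p ← 0.666868 + 0.44·0.898116 = 1.062039
s=0.880000, p=1.062039:
  k1 = f(0.880000, 1.062039) = 0.467124
  k2 = f(1.100000, 1.164806) = -0.076175
  p ← 1.062039 + 0.44·(-0.076175) = 1.028522
p(1.32) ≈ 1.0285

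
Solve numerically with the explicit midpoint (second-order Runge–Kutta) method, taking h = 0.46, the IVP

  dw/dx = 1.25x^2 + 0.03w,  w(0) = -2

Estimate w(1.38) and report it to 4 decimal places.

-1.0111

Midpoint: k1 = f(x_n, w_n); k2 = f(x_n + h/2, w_n + (h/2)·k1); w_{n+1} = w_n + h·k2.
x=0.000000, w=-2.000000:
  k1 = f(0.000000, -2.000000) = -0.060000
  k2 = f(0.230000, -2.013800) = 0.005711
  w ← -2.000000 + 0.46·0.005711 = -1.997373
x=0.460000, w=-1.997373:
  k1 = f(0.460000, -1.997373) = 0.204579
  k2 = f(0.690000, -1.950320) = 0.536615
  w ← -1.997373 + 0.46·0.536615 = -1.750530
x=0.920000, w=-1.750530:
  k1 = f(0.920000, -1.750530) = 1.005484
  k2 = f(1.150000, -1.519269) = 1.607547
  w ← -1.750530 + 0.46·1.607547 = -1.011058
w(1.38) ≈ -1.0111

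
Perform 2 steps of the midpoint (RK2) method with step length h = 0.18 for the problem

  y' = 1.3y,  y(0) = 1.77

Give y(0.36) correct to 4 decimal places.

Midpoint: k1 = f(t_n, y_n); k2 = f(t_n + h/2, y_n + (h/2)·k1); y_{n+1} = y_n + h·k2.
t=0.000000, y=1.770000:
  k1 = f(0.000000, 1.770000) = 2.301000
  k2 = f(0.090000, 1.977090) = 2.570217
  y ← 1.770000 + 0.18·2.570217 = 2.232639
t=0.180000, y=2.232639:
  k1 = f(0.180000, 2.232639) = 2.902431
  k2 = f(0.270000, 2.493858) = 3.242015
  y ← 2.232639 + 0.18·3.242015 = 2.816202
y(0.36) ≈ 2.8162

2.8162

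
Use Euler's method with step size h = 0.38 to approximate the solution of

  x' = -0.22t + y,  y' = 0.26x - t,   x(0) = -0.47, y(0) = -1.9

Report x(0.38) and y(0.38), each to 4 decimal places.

-1.1920, -1.9464

Euler on (x,y): x_{n+1} = x_n + h·x', y_{n+1} = y_n + h·y'.
0.000000: (-0.470000, -1.900000); f=(-1.900000, -0.122200) → (-1.192000, -1.946436)
(x(0.38), y(0.38)) ≈ (-1.1920, -1.9464)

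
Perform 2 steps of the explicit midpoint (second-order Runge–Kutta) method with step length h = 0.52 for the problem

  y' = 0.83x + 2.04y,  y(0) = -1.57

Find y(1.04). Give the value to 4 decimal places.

-10.0554

Midpoint: k1 = f(x_n, y_n); k2 = f(x_n + h/2, y_n + (h/2)·k1); y_{n+1} = y_n + h·k2.
x=0.000000, y=-1.570000:
  k1 = f(0.000000, -1.570000) = -3.202800
  k2 = f(0.260000, -2.402728) = -4.685765
  y ← -1.570000 + 0.52·(-4.685765) = -4.006598
x=0.520000, y=-4.006598:
  k1 = f(0.520000, -4.006598) = -7.741860
  k2 = f(0.780000, -6.019481) = -11.632342
  y ← -4.006598 + 0.52·(-11.632342) = -10.055416
y(1.04) ≈ -10.0554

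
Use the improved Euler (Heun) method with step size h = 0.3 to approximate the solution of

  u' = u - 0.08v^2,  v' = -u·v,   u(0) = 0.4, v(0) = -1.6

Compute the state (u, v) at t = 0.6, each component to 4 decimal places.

0.5895, -1.2040

Heun on (u,v): k1 = f(t_n, state_n); k2 = f(t_n + h, state_n + h·k1); state_{n+1} = state_n + (h/2)·(k1 + k2).
0.000000: (0.400000, -1.600000)
  k1 = (0.195200, 0.640000)
  predictor → (0.458560, -1.408000)
  k2 = (0.299963, 0.645652)
  → (0.474274, -1.407152)
0.300000: (0.474274, -1.407152)
  k1 = (0.315868, 0.667376)
  predictor → (0.569035, -1.206939)
  k2 = (0.452499, 0.686791)
  → (0.589529, -1.204027)
(u(0.6), v(0.6)) ≈ (0.5895, -1.2040)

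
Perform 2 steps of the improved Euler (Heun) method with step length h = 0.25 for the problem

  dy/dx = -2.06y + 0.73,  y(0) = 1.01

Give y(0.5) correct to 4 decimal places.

0.6045

Heun: k1 = f(x_n, y_n); k2 = f(x_n + h, y_n + h·k1); y_{n+1} = y_n + (h/2)·(k1 + k2).
x=0.000000, y=1.010000:
  k1 = f(0.000000, 1.010000) = -1.350600
  k2 = f(0.250000, 0.672350) = -0.655041
  y ← 1.010000 + (0.25/2)·(-1.350600 + (-0.655041)) = 0.759295
x=0.250000, y=0.759295:
  k1 = f(0.250000, 0.759295) = -0.834147
  k2 = f(0.500000, 0.550758) = -0.404562
  y ← 0.759295 + (0.25/2)·(-0.834147 + (-0.404562)) = 0.604456
y(0.5) ≈ 0.6045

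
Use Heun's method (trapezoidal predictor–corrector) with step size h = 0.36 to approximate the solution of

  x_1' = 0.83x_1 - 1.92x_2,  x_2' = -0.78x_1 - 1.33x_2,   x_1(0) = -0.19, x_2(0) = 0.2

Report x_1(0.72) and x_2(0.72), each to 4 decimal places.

Heun on (x_1,x_2): k1 = f(x_n, state_n); k2 = f(x_n + h, state_n + h·k1); state_{n+1} = state_n + (h/2)·(k1 + k2).
0.000000: (-0.190000, 0.200000)
  k1 = (-0.541700, -0.117800)
  predictor → (-0.385012, 0.157592)
  k2 = (-0.622137, 0.090712)
  → (-0.399491, 0.195124)
0.360000: (-0.399491, 0.195124)
  k1 = (-0.706216, 0.052088)
  predictor → (-0.653728, 0.213876)
  k2 = (-0.953236, 0.225453)
  → (-0.698192, 0.245082)
(x_1(0.72), x_2(0.72)) ≈ (-0.6982, 0.2451)

-0.6982, 0.2451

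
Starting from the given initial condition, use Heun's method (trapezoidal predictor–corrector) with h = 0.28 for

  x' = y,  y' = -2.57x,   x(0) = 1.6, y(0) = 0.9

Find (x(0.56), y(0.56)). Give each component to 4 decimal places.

Heun on (x,y): k1 = f(t_n, state_n); k2 = f(t_n + h, state_n + h·k1); state_{n+1} = state_n + (h/2)·(k1 + k2).
0.000000: (1.600000, 0.900000)
  k1 = (0.900000, -4.112000)
  predictor → (1.852000, -0.251360)
  k2 = (-0.251360, -4.759640)
  → (1.690810, -0.342030)
0.280000: (1.690810, -0.342030)
  k1 = (-0.342030, -4.345381)
  predictor → (1.595041, -1.558736)
  k2 = (-1.558736, -4.099256)
  → (1.424702, -1.524279)
(x(0.56), y(0.56)) ≈ (1.4247, -1.5243)

1.4247, -1.5243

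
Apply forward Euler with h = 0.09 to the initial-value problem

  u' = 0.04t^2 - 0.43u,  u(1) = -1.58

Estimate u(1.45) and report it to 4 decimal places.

Euler: u_{n+1} = u_n + h·f(t_n, u_n).
t=1.000000, u=-1.580000: f=0.719400 → u ← -1.580000 + 0.09·0.719400 = -1.515254
t=1.090000, u=-1.515254: f=0.699083 → u ← -1.515254 + 0.09·0.699083 = -1.452337
t=1.180000, u=-1.452337: f=0.680201 → u ← -1.452337 + 0.09·0.680201 = -1.391118
t=1.270000, u=-1.391118: f=0.662697 → u ← -1.391118 + 0.09·0.662697 = -1.331476
t=1.360000, u=-1.331476: f=0.646519 → u ← -1.331476 + 0.09·0.646519 = -1.273289
u(1.45) ≈ -1.2733

-1.2733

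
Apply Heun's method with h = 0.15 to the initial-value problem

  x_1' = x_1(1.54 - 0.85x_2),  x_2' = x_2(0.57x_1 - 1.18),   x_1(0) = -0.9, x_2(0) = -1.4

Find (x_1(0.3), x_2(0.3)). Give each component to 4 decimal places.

Heun on (x_1,x_2): k1 = f(s_n, state_n); k2 = f(s_n + h, state_n + h·k1); state_{n+1} = state_n + (h/2)·(k1 + k2).
0.000000: (-0.900000, -1.400000)
  k1 = (-2.457000, 2.370200)
  predictor → (-1.268550, -1.044470)
  k2 = (-3.079785, 1.987703)
  → (-1.315259, -1.073157)
0.150000: (-1.315259, -1.073157)
  k1 = (-3.225256, 2.070869)
  predictor → (-1.799047, -0.762527)
  k2 = (-3.936582, 1.681720)
  → (-1.852397, -0.791713)
(x_1(0.3), x_2(0.3)) ≈ (-1.8524, -0.7917)

-1.8524, -0.7917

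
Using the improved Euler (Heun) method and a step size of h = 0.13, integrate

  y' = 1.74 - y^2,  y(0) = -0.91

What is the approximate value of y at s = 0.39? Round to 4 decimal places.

Heun: k1 = f(s_n, y_n); k2 = f(s_n + h, y_n + h·k1); y_{n+1} = y_n + (h/2)·(k1 + k2).
s=0.000000, y=-0.910000:
  k1 = f(0.000000, -0.910000) = 0.911900
  k2 = f(0.130000, -0.791453) = 1.113602
  y ← -0.910000 + (0.13/2)·(0.911900 + 1.113602) = -0.778342
s=0.130000, y=-0.778342:
  k1 = f(0.130000, -0.778342) = 1.134183
  k2 = f(0.260000, -0.630899) = 1.341967
  y ← -0.778342 + (0.13/2)·(1.134183 + 1.341967) = -0.617393
s=0.260000, y=-0.617393:
  k1 = f(0.260000, -0.617393) = 1.358826
  k2 = f(0.390000, -0.440745) = 1.545744
  y ← -0.617393 + (0.13/2)·(1.358826 + 1.545744) = -0.428596
y(0.39) ≈ -0.4286

-0.4286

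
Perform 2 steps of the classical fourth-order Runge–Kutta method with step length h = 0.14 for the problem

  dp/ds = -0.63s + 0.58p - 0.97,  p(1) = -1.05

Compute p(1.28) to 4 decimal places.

RK4: k1 = f(s_n, p_n); k2 = f(s_n + h/2, p_n + (h/2)·k1); k3 = f(s_n + h/2, p_n + (h/2)·k2); k4 = f(s_n + h, p_n + h·k3); p_{n+1} = p_n + (h/6)·(k1 + 2k2 + 2k3 + k4).
s=1.000000, p=-1.050000:
  k1 = f(1.000000, -1.050000) = -2.209000
  k2 = f(1.070000, -1.204630) = -2.342785
  k3 = f(1.070000, -1.213995) = -2.348217
  k4 = f(1.140000, -1.378750) = -2.487875
  p ← -1.050000 + (0.14/6)·(k1 + 2k2 + 2k3 + k4) = -1.378507
s=1.140000, p=-1.378507:
  k1 = f(1.140000, -1.378507) = -2.487734
  k2 = f(1.210000, -1.552649) = -2.632836
  k3 = f(1.210000, -1.562806) = -2.638727
  k4 = f(1.280000, -1.747929) = -2.790199
  p ← -1.378507 + (0.14/6)·(k1 + 2k2 + 2k3 + k4) = -1.747665
p(1.28) ≈ -1.7477

-1.7477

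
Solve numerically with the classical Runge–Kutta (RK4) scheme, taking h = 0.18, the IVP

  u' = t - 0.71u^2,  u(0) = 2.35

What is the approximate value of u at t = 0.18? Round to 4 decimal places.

RK4: k1 = f(t_n, u_n); k2 = f(t_n + h/2, u_n + (h/2)·k1); k3 = f(t_n + h/2, u_n + (h/2)·k2); k4 = f(t_n + h, u_n + h·k3); u_{n+1} = u_n + (h/6)·(k1 + 2k2 + 2k3 + k4).
t=0.000000, u=2.350000:
  k1 = f(0.000000, 2.350000) = -3.920975
  k2 = f(0.090000, 1.997112) = -2.741805
  k3 = f(0.090000, 2.103238) = -3.050762
  k4 = f(0.180000, 1.800863) = -2.122606
  u ← 2.350000 + (0.18/6)·(k1 + 2k2 + 2k3 + k4) = 1.821139
u(0.18) ≈ 1.8211

1.8211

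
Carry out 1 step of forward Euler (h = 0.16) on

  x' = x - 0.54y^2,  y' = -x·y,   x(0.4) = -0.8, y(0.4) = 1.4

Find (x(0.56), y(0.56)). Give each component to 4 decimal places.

-1.0973, 1.5792

Euler on (x,y): x_{n+1} = x_n + h·x', y_{n+1} = y_n + h·y'.
0.400000: (-0.800000, 1.400000); f=(-1.858400, 1.120000) → (-1.097344, 1.579200)
(x(0.56), y(0.56)) ≈ (-1.0973, 1.5792)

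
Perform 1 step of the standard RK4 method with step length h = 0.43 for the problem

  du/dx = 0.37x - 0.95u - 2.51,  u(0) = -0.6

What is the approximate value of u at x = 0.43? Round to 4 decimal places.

-1.2546

RK4: k1 = f(x_n, u_n); k2 = f(x_n + h/2, u_n + (h/2)·k1); k3 = f(x_n + h/2, u_n + (h/2)·k2); k4 = f(x_n + h, u_n + h·k3); u_{n+1} = u_n + (h/6)·(k1 + 2k2 + 2k3 + k4).
x=0.000000, u=-0.600000:
  k1 = f(0.000000, -0.600000) = -1.940000
  k2 = f(0.215000, -1.017100) = -1.464205
  k3 = f(0.215000, -0.914804) = -1.561386
  k4 = f(0.430000, -1.271396) = -1.143074
  u ← -0.600000 + (0.43/6)·(k1 + 2k2 + 2k3 + k4) = -1.254622
u(0.43) ≈ -1.2546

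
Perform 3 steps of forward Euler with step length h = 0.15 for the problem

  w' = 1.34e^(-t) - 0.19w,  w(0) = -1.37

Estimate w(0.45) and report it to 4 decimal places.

Euler: w_{n+1} = w_n + h·f(t_n, w_n).
t=0.000000, w=-1.370000: f=1.600300 → w ← -1.370000 + 0.15·1.600300 = -1.129955
t=0.150000, w=-1.129955: f=1.368040 → w ← -1.129955 + 0.15·1.368040 = -0.924749
t=0.300000, w=-0.924749: f=1.168399 → w ← -0.924749 + 0.15·1.168399 = -0.749489
w(0.45) ≈ -0.7495

-0.7495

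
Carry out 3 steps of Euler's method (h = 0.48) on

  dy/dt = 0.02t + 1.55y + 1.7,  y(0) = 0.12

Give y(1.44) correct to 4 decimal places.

5.3748

Euler: y_{n+1} = y_n + h·f(t_n, y_n).
t=0.000000, y=0.120000: f=1.886000 → y ← 0.120000 + 0.48·1.886000 = 1.025280
t=0.480000, y=1.025280: f=3.298784 → y ← 1.025280 + 0.48·3.298784 = 2.608696
t=0.960000, y=2.608696: f=5.762679 → y ← 2.608696 + 0.48·5.762679 = 5.374782
y(1.44) ≈ 5.3748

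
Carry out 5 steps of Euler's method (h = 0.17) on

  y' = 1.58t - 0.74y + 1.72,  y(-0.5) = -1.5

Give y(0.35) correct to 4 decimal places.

0.2519

Euler: y_{n+1} = y_n + h·f(t_n, y_n).
t=-0.500000, y=-1.500000: f=2.040000 → y ← -1.500000 + 0.17·2.040000 = -1.153200
t=-0.330000, y=-1.153200: f=2.051968 → y ← -1.153200 + 0.17·2.051968 = -0.804365
t=-0.160000, y=-0.804365: f=2.062430 → y ← -0.804365 + 0.17·2.062430 = -0.453752
t=0.010000, y=-0.453752: f=2.071577 → y ← -0.453752 + 0.17·2.071577 = -0.101584
t=0.180000, y=-0.101584: f=2.079572 → y ← -0.101584 + 0.17·2.079572 = 0.251943
y(0.35) ≈ 0.2519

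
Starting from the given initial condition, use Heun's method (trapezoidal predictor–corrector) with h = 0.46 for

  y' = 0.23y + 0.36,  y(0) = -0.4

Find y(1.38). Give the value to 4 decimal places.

Heun: k1 = f(t_n, y_n); k2 = f(t_n + h, y_n + h·k1); y_{n+1} = y_n + (h/2)·(k1 + k2).
t=0.000000, y=-0.400000:
  k1 = f(0.000000, -0.400000) = 0.268000
  k2 = f(0.460000, -0.276720) = 0.296354
  y ← -0.400000 + (0.46/2)·(0.268000 + 0.296354) = -0.270198
t=0.460000, y=-0.270198:
  k1 = f(0.460000, -0.270198) = 0.297854
  k2 = f(0.920000, -0.133185) = 0.329367
  y ← -0.270198 + (0.46/2)·(0.297854 + 0.329367) = -0.125938
t=0.920000, y=-0.125938:
  k1 = f(0.920000, -0.125938) = 0.331034
  k2 = f(1.380000, 0.026338) = 0.366058
  y ← -0.125938 + (0.46/2)·(0.331034 + 0.366058) = 0.034394
y(1.38) ≈ 0.0344

0.0344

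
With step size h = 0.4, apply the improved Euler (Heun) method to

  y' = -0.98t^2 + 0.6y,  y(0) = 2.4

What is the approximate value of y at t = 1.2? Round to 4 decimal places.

Heun: k1 = f(t_n, y_n); k2 = f(t_n + h, y_n + h·k1); y_{n+1} = y_n + (h/2)·(k1 + k2).
t=0.000000, y=2.400000:
  k1 = f(0.000000, 2.400000) = 1.440000
  k2 = f(0.400000, 2.976000) = 1.628800
  y ← 2.400000 + (0.4/2)·(1.440000 + 1.628800) = 3.013760
t=0.400000, y=3.013760:
  k1 = f(0.400000, 3.013760) = 1.651456
  k2 = f(0.800000, 3.674342) = 1.577405
  y ← 3.013760 + (0.4/2)·(1.651456 + 1.577405) = 3.659532
t=0.800000, y=3.659532:
  k1 = f(0.800000, 3.659532) = 1.568519
  k2 = f(1.200000, 4.286940) = 1.160964
  y ← 3.659532 + (0.4/2)·(1.568519 + 1.160964) = 4.205429
y(1.2) ≈ 4.2054

4.2054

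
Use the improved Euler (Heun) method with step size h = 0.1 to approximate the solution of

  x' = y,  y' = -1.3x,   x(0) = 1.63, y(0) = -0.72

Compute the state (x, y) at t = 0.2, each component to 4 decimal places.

1.4446, -1.1224

Heun on (x,y): k1 = f(t_n, state_n); k2 = f(t_n + h, state_n + h·k1); state_{n+1} = state_n + (h/2)·(k1 + k2).
0.000000: (1.630000, -0.720000)
  k1 = (-0.720000, -2.119000)
  predictor → (1.558000, -0.931900)
  k2 = (-0.931900, -2.025400)
  → (1.547405, -0.927220)
0.100000: (1.547405, -0.927220)
  k1 = (-0.927220, -2.011626)
  predictor → (1.454683, -1.128383)
  k2 = (-1.128383, -1.891088)
  → (1.444625, -1.122356)
(x(0.2), y(0.2)) ≈ (1.4446, -1.1224)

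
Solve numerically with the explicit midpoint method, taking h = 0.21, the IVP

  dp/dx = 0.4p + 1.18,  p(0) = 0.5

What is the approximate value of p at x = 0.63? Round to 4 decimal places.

Midpoint: k1 = f(x_n, p_n); k2 = f(x_n + h/2, p_n + (h/2)·k1); p_{n+1} = p_n + h·k2.
x=0.000000, p=0.500000:
  k1 = f(0.000000, 0.500000) = 1.380000
  k2 = f(0.105000, 0.644900) = 1.437960
  p ← 0.500000 + 0.21·1.437960 = 0.801972
x=0.210000, p=0.801972:
  k1 = f(0.210000, 0.801972) = 1.500789
  k2 = f(0.315000, 0.959554) = 1.563822
  p ← 0.801972 + 0.21·1.563822 = 1.130374
x=0.420000, p=1.130374:
  k1 = f(0.420000, 1.130374) = 1.632150
  k2 = f(0.525000, 1.301750) = 1.700700
  p ← 1.130374 + 0.21·1.700700 = 1.487521
p(0.63) ≈ 1.4875

1.4875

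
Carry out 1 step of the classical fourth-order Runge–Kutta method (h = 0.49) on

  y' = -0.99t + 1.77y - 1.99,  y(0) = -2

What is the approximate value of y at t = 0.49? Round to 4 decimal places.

RK4: k1 = f(t_n, y_n); k2 = f(t_n + h/2, y_n + (h/2)·k1); k3 = f(t_n + h/2, y_n + (h/2)·k2); k4 = f(t_n + h, y_n + h·k3); y_{n+1} = y_n + (h/6)·(k1 + 2k2 + 2k3 + k4).
t=0.000000, y=-2.000000:
  k1 = f(0.000000, -2.000000) = -5.530000
  k2 = f(0.245000, -3.354850) = -8.170634
  k3 = f(0.245000, -4.001805) = -9.315746
  k4 = f(0.490000, -6.564715) = -14.094646
  y ← -2.000000 + (0.49/6)·(k1 + 2k2 + 2k3 + k4) = -6.458788
y(0.49) ≈ -6.4588

-6.4588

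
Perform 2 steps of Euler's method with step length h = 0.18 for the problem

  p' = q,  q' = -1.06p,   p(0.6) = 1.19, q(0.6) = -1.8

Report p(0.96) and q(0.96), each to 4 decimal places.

Euler on (p,q): p_{n+1} = p_n + h·p', q_{n+1} = q_n + h·q'.
0.600000: (1.190000, -1.800000); f=(-1.800000, -1.261400) → (0.866000, -2.027052)
0.780000: (0.866000, -2.027052); f=(-2.027052, -0.917960) → (0.501131, -2.192285)
(p(0.96), q(0.96)) ≈ (0.5011, -2.1923)

0.5011, -2.1923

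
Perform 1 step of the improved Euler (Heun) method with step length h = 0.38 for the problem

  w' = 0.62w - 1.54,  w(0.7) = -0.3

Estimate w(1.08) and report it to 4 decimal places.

-1.0331

Heun: k1 = f(x_n, w_n); k2 = f(x_n + h, w_n + h·k1); w_{n+1} = w_n + (h/2)·(k1 + k2).
x=0.700000, w=-0.300000:
  k1 = f(0.700000, -0.300000) = -1.726000
  k2 = f(1.080000, -0.955880) = -2.132646
  w ← -0.300000 + (0.38/2)·(-1.726000 + (-2.132646)) = -1.033143
w(1.08) ≈ -1.0331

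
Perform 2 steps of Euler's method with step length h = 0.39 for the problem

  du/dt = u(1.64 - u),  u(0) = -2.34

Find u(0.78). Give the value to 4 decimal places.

Euler: u_{n+1} = u_n + h·f(t_n, u_n).
t=0.000000, u=-2.340000: f=-9.313200 → u ← -2.340000 + 0.39·(-9.313200) = -5.972148
t=0.390000, u=-5.972148: f=-45.460874 → u ← -5.972148 + 0.39·(-45.460874) = -23.701889
u(0.78) ≈ -23.7019

-23.7019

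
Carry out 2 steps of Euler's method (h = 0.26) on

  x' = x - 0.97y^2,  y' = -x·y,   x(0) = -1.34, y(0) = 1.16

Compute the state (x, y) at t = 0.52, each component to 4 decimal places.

Euler on (x,y): x_{n+1} = x_n + h·x', y_{n+1} = y_n + h·y'.
0.000000: (-1.340000, 1.160000); f=(-2.645232, 1.554400) → (-2.027760, 1.564144)
0.260000: (-2.027760, 1.564144); f=(-4.400910, 3.171709) → (-3.171997, 2.388788)
(x(0.52), y(0.52)) ≈ (-3.1720, 2.3888)

-3.1720, 2.3888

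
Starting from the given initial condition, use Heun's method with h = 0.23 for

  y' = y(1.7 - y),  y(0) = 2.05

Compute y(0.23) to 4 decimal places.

Heun: k1 = f(t_n, y_n); k2 = f(t_n + h, y_n + h·k1); y_{n+1} = y_n + (h/2)·(k1 + k2).
t=0.000000, y=2.050000:
  k1 = f(0.000000, 2.050000) = -0.717500
  k2 = f(0.230000, 1.884975) = -0.348673
  y ← 2.050000 + (0.23/2)·(-0.717500 + (-0.348673)) = 1.927390
y(0.23) ≈ 1.9274

1.9274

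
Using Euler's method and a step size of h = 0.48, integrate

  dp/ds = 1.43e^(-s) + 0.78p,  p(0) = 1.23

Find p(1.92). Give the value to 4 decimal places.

7.4971

Euler: p_{n+1} = p_n + h·f(s_n, p_n).
s=0.000000, p=1.230000: f=2.389400 → p ← 1.230000 + 0.48·2.389400 = 2.376912
s=0.480000, p=2.376912: f=2.738852 → p ← 2.376912 + 0.48·2.738852 = 3.691561
s=0.960000, p=3.691561: f=3.426954 → p ← 3.691561 + 0.48·3.426954 = 5.336499
s=1.440000, p=5.336499: f=4.501276 → p ← 5.336499 + 0.48·4.501276 = 7.497111
p(1.92) ≈ 7.4971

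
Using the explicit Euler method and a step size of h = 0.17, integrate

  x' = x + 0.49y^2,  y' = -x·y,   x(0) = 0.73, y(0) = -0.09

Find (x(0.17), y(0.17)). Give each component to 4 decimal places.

0.8548, -0.0788

Euler on (x,y): x_{n+1} = x_n + h·x', y_{n+1} = y_n + h·y'.
0.000000: (0.730000, -0.090000); f=(0.733969, 0.065700) → (0.854775, -0.078831)
(x(0.17), y(0.17)) ≈ (0.8548, -0.0788)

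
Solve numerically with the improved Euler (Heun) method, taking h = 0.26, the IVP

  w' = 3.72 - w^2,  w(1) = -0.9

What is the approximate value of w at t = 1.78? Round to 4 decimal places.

Heun: k1 = f(t_n, w_n); k2 = f(t_n + h, w_n + h·k1); w_{n+1} = w_n + (h/2)·(k1 + k2).
t=1.000000, w=-0.900000:
  k1 = f(1.000000, -0.900000) = 2.910000
  k2 = f(1.260000, -0.143400) = 3.699436
  w ← -0.900000 + (0.26/2)·(2.910000 + 3.699436) = -0.040773
t=1.260000, w=-0.040773:
  k1 = f(1.260000, -0.040773) = 3.718338
  k2 = f(1.520000, 0.925994) = 2.862534
  w ← -0.040773 + (0.26/2)·(3.718338 + 2.862534) = 0.814740
t=1.520000, w=0.814740:
  k1 = f(1.520000, 0.814740) = 3.056199
  k2 = f(1.780000, 1.609352) = 1.129987
  w ← 0.814740 + (0.26/2)·(3.056199 + 1.129987) = 1.358944
w(1.78) ≈ 1.3589

1.3589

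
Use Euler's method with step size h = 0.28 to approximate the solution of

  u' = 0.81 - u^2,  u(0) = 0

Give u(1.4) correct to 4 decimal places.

0.8099

Euler: u_{n+1} = u_n + h·f(x_n, u_n).
x=0.000000, u=0.000000: f=0.810000 → u ← 0.000000 + 0.28·0.810000 = 0.226800
x=0.280000, u=0.226800: f=0.758562 → u ← 0.226800 + 0.28·0.758562 = 0.439197
x=0.560000, u=0.439197: f=0.617106 → u ← 0.439197 + 0.28·0.617106 = 0.611987
x=0.840000, u=0.611987: f=0.435472 → u ← 0.611987 + 0.28·0.435472 = 0.733919
x=1.120000, u=0.733919: f=0.271363 → u ← 0.733919 + 0.28·0.271363 = 0.809901
u(1.4) ≈ 0.8099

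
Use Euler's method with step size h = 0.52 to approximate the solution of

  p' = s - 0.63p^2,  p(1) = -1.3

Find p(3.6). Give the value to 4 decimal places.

Euler: p_{n+1} = p_n + h·f(s_n, p_n).
s=1.000000, p=-1.300000: f=-0.064700 → p ← -1.300000 + 0.52·(-0.064700) = -1.333644
s=1.520000, p=-1.333644: f=0.399478 → p ← -1.333644 + 0.52·0.399478 = -1.125915
s=2.040000, p=-1.125915: f=1.241358 → p ← -1.125915 + 0.52·1.241358 = -0.480409
s=2.560000, p=-0.480409: f=2.414600 → p ← -0.480409 + 0.52·2.414600 = 0.775183
s=3.080000, p=0.775183: f=2.701428 → p ← 0.775183 + 0.52·2.701428 = 2.179925
p(3.6) ≈ 2.1799

2.1799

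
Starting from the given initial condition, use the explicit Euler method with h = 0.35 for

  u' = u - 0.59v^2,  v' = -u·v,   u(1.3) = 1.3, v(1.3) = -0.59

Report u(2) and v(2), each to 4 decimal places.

Euler on (u,v): u_{n+1} = u_n + h·u', v_{n+1} = v_n + h·v'.
1.300000: (1.300000, -0.590000); f=(1.094621, 0.767000) → (1.683117, -0.321550)
1.650000: (1.683117, -0.321550); f=(1.622115, 0.541206) → (2.250857, -0.132128)
(u(2), v(2)) ≈ (2.2509, -0.1321)

2.2509, -0.1321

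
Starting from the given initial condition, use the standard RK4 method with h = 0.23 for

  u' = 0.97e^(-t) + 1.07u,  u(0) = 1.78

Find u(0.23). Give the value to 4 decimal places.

2.5037

RK4: k1 = f(t_n, u_n); k2 = f(t_n + h/2, u_n + (h/2)·k1); k3 = f(t_n + h/2, u_n + (h/2)·k2); k4 = f(t_n + h, u_n + h·k3); u_{n+1} = u_n + (h/6)·(k1 + 2k2 + 2k3 + k4).
t=0.000000, u=1.780000:
  k1 = f(0.000000, 1.780000) = 2.874600
  k2 = f(0.115000, 2.110579) = 3.122945
  k3 = f(0.115000, 2.139139) = 3.153504
  k4 = f(0.230000, 2.505306) = 3.451375
  u ← 1.780000 + (0.23/6)·(k1 + 2k2 + 2k3 + k4) = 2.503690
u(0.23) ≈ 2.5037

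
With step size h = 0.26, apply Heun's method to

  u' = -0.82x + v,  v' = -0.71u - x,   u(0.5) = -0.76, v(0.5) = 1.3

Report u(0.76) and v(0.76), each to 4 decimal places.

-0.5550, 1.2551

Heun on (u,v): k1 = f(x_n, state_n); k2 = f(x_n + h, state_n + h·k1); state_{n+1} = state_n + (h/2)·(k1 + k2).
0.500000: (-0.760000, 1.300000)
  k1 = (0.890000, 0.039600)
  predictor → (-0.528600, 1.310296)
  k2 = (0.687096, -0.384694)
  → (-0.554978, 1.255138)
(u(0.76), v(0.76)) ≈ (-0.5550, 1.2551)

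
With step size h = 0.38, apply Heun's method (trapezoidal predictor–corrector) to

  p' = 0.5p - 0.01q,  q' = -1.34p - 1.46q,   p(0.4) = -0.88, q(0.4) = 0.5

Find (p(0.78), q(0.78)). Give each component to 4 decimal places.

-1.0655, 0.6664

Heun on (p,q): k1 = f(t_n, state_n); k2 = f(t_n + h, state_n + h·k1); state_{n+1} = state_n + (h/2)·(k1 + k2).
0.400000: (-0.880000, 0.500000)
  k1 = (-0.445000, 0.449200)
  predictor → (-1.049100, 0.670696)
  k2 = (-0.531257, 0.426578)
  → (-1.065489, 0.666398)
(p(0.78), q(0.78)) ≈ (-1.0655, 0.6664)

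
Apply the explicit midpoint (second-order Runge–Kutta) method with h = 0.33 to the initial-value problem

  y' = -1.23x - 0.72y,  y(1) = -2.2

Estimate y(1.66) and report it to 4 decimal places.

Midpoint: k1 = f(x_n, y_n); k2 = f(x_n + h/2, y_n + (h/2)·k1); y_{n+1} = y_n + h·k2.
x=1.000000, y=-2.200000:
  k1 = f(1.000000, -2.200000) = 0.354000
  k2 = f(1.165000, -2.141590) = 0.108995
  y ← -2.200000 + 0.33·0.108995 = -2.164032
x=1.330000, y=-2.164032:
  k1 = f(1.330000, -2.164032) = -0.077797
  k2 = f(1.495000, -2.176868) = -0.271505
  y ← -2.164032 + 0.33·(-0.271505) = -2.253628
y(1.66) ≈ -2.2536

-2.2536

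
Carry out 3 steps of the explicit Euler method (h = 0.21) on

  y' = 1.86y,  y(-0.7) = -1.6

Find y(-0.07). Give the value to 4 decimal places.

Euler: y_{n+1} = y_n + h·f(x_n, y_n).
x=-0.700000, y=-1.600000: f=-2.976000 → y ← -1.600000 + 0.21·(-2.976000) = -2.224960
x=-0.490000, y=-2.224960: f=-4.138426 → y ← -2.224960 + 0.21·(-4.138426) = -3.094029
x=-0.280000, y=-3.094029: f=-5.754895 → y ← -3.094029 + 0.21·(-5.754895) = -4.302557
y(-0.07) ≈ -4.3026

-4.3026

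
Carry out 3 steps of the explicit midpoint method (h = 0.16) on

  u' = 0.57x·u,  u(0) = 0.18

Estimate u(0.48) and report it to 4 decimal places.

0.1922

Midpoint: k1 = f(x_n, u_n); k2 = f(x_n + h/2, u_n + (h/2)·k1); u_{n+1} = u_n + h·k2.
x=0.000000, u=0.180000:
  k1 = f(0.000000, 0.180000) = 0.000000
  k2 = f(0.080000, 0.180000) = 0.008208
  u ← 0.180000 + 0.16·0.008208 = 0.181313
x=0.160000, u=0.181313:
  k1 = f(0.160000, 0.181313) = 0.016536
  k2 = f(0.240000, 0.182636) = 0.024985
  u ← 0.181313 + 0.16·0.024985 = 0.185311
x=0.320000, u=0.185311:
  k1 = f(0.320000, 0.185311) = 0.033801
  k2 = f(0.400000, 0.188015) = 0.042867
  u ← 0.185311 + 0.16·0.042867 = 0.192170
u(0.48) ≈ 0.1922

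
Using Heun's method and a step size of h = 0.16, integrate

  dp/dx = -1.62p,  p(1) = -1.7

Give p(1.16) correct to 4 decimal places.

Heun: k1 = f(x_n, p_n); k2 = f(x_n + h, p_n + h·k1); p_{n+1} = p_n + (h/2)·(k1 + k2).
x=1.000000, p=-1.700000:
  k1 = f(1.000000, -1.700000) = 2.754000
  k2 = f(1.160000, -1.259360) = 2.040163
  p ← -1.700000 + (0.16/2)·(2.754000 + 2.040163) = -1.316467
p(1.16) ≈ -1.3165

-1.3165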